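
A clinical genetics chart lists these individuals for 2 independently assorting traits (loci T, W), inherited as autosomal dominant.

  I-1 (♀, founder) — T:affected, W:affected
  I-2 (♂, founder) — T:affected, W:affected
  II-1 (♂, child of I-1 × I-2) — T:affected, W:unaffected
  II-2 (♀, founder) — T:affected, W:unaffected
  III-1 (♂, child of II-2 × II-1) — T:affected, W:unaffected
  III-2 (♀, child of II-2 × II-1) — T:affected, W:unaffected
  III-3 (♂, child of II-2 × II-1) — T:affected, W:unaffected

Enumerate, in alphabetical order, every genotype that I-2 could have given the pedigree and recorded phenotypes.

I-2 ∈ {TT Ww, Tt Ww}

T/I-1 aff ·: Tt|TT
T/I-2 aff ·: Tt|TT
T/II-1 aff I-1×I-2: Tt|TT
T/II-2 aff ·: Tt|TT
T/III-1 aff II-2×II-1: Tt|TT
T/III-2 aff II-2×II-1: Tt|TT
T/III-3 aff II-2×II-1: Tt|TT
⇒ T over [I-1,I-2,II-1,II-2,III-1,III-2,III-3]: 84 consistent
W/I-1 aff ·: Ww
W/I-2 aff ·: Ww
W/II-1 un I-1×I-2: ww
W/II-2 un ·: ww
W/III-1 un II-2×II-1: ww
W/III-2 un II-2×II-1: ww
W/III-3 un II-2×II-1: ww
⇒ W over [I-1,I-2,II-1,II-2,III-1,III-2,III-3]: 1 consistent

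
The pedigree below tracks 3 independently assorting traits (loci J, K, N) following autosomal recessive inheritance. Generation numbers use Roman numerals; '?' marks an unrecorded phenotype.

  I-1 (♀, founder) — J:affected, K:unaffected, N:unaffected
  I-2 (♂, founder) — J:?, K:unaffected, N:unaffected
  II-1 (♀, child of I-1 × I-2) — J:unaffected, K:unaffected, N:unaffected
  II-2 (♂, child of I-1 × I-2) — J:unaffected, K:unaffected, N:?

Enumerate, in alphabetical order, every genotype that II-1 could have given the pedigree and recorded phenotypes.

II-1 ∈ {Jj KK NN, Jj KK Nn, Jj Kk NN, Jj Kk Nn}

J/I-1 aff ·: jj
J/I-2 ? ·: JJ|Jj
J/II-1 un I-1×I-2: Jj
J/II-2 un I-1×I-2: Jj
⇒ J over [I-1,I-2,II-1,II-2]: 2 consistent
K/I-1 un ·: KK|Kk
K/I-2 un ·: KK|Kk
K/II-1 un I-1×I-2: KK|Kk
K/II-2 un I-1×I-2: KK|Kk
⇒ K over [I-1,I-2,II-1,II-2]: 13 consistent
N/I-1 un ·: NN|Nn
N/I-2 un ·: NN|Nn
N/II-1 un I-1×I-2: NN|Nn
N/II-2 ? I-1×I-2: NN|Nn|nn
⇒ N over [I-1,I-2,II-1,II-2]: 15 consistent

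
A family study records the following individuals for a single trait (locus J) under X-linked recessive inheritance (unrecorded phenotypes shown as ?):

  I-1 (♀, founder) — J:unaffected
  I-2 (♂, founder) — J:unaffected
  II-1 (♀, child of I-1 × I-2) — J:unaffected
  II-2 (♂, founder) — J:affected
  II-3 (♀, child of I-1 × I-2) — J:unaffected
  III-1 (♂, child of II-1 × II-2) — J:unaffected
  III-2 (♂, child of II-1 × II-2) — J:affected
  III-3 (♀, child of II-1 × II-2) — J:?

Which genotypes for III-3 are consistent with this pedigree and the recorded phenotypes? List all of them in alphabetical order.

J/I-1 un ·: X^JX^j
J/I-2 un ·: X^JY
J/II-1 un I-1×I-2: X^JX^j
J/II-2 aff ·: X^jY
J/II-3 un I-1×I-2: X^JX^J|X^JX^j
J/III-1 un II-1×II-2: X^JY
J/III-2 aff II-1×II-2: X^jY
J/III-3 ? II-1×II-2: X^JX^j|X^jX^j
⇒ J over [I-1,I-2,II-1,II-2,II-3,III-1,III-2,III-3]: 4 consistent

III-3 ∈ {X^JX^j, X^jX^j}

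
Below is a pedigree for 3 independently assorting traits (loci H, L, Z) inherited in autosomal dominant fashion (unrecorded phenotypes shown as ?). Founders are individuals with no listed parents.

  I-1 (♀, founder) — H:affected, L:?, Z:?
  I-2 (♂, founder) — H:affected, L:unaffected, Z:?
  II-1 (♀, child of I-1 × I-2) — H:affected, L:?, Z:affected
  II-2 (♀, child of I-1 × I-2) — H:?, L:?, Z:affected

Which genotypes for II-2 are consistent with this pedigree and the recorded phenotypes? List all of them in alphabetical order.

II-2 ∈ {HH Ll ZZ, HH Ll Zz, HH ll ZZ, HH ll Zz, Hh Ll ZZ, Hh Ll Zz, Hh ll ZZ, Hh ll Zz, hh Ll ZZ, hh Ll Zz, hh ll ZZ, hh ll Zz}

H/I-1 aff ·: Hh|HH
H/I-2 aff ·: Hh|HH
H/II-1 aff I-1×I-2: Hh|HH
H/II-2 ? I-1×I-2: hh|Hh|HH
⇒ H over [I-1,I-2,II-1,II-2]: 15 consistent
L/I-1 ? ·: ll|Ll|LL
L/I-2 un ·: ll
L/II-1 ? I-1×I-2: ll|Ll
L/II-2 ? I-1×I-2: ll|Ll
⇒ L over [I-1,I-2,II-1,II-2]: 6 consistent
Z/I-1 ? ·: zz|Zz|ZZ
Z/I-2 ? ·: zz|Zz|ZZ
Z/II-1 aff I-1×I-2: Zz|ZZ
Z/II-2 aff I-1×I-2: Zz|ZZ
⇒ Z over [I-1,I-2,II-1,II-2]: 17 consistent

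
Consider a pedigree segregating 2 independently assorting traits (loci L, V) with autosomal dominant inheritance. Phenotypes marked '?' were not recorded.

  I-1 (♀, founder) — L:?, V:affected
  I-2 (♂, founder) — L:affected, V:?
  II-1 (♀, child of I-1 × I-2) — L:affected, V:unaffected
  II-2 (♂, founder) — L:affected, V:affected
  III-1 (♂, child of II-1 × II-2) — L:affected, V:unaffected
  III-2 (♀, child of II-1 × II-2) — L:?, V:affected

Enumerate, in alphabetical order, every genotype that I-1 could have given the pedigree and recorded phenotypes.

I-1 ∈ {LL Vv, Ll Vv, ll Vv}

L/I-1 ? ·: ll|Ll|LL
L/I-2 aff ·: Ll|LL
L/II-1 aff I-1×I-2: Ll|LL
L/II-2 aff ·: Ll|LL
L/III-1 aff II-1×II-2: Ll|LL
L/III-2 ? II-1×II-2: ll|Ll|LL
⇒ L over [I-1,I-2,II-1,II-2,III-1,III-2]: 70 consistent
V/I-1 aff ·: Vv
V/I-2 ? ·: vv|Vv
V/II-1 un I-1×I-2: vv
V/II-2 aff ·: Vv
V/III-1 un II-1×II-2: vv
V/III-2 aff II-1×II-2: Vv
⇒ V over [I-1,I-2,II-1,II-2,III-1,III-2]: 2 consistent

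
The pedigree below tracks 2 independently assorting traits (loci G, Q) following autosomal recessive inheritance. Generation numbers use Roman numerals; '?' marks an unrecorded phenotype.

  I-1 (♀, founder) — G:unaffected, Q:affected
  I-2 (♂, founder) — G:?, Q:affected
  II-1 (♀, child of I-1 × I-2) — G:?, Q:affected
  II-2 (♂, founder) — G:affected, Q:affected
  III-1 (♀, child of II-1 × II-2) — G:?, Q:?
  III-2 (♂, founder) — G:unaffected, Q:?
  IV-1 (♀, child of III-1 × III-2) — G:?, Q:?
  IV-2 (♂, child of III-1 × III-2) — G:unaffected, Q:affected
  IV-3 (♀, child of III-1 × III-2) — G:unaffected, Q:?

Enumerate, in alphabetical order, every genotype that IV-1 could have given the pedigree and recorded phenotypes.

IV-1 ∈ {GG Qq, GG qq, Gg Qq, Gg qq, gg Qq, gg qq}

G/I-1 un ·: GG|Gg
G/I-2 ? ·: GG|Gg|gg
G/II-1 ? I-1×I-2: GG|Gg|gg
G/II-2 aff ·: gg
G/III-1 ? II-1×II-2: Gg|gg
G/III-2 un ·: GG|Gg
G/IV-1 ? III-1×III-2: GG|Gg|gg
G/IV-2 un III-1×III-2: GG|Gg
G/IV-3 un III-1×III-2: GG|Gg
⇒ G over [I-1,I-2,II-1,II-2,III-1,III-2,IV-1,IV-2,IV-3]: 201 consistent
Q/I-1 aff ·: qq
Q/I-2 aff ·: qq
Q/II-1 aff I-1×I-2: qq
Q/II-2 aff ·: qq
Q/III-1 ? II-1×II-2: qq
Q/III-2 ? ·: Qq|qq
Q/IV-1 ? III-1×III-2: Qq|qq
Q/IV-2 aff III-1×III-2: qq
Q/IV-3 ? III-1×III-2: Qq|qq
⇒ Q over [I-1,I-2,II-1,II-2,III-1,III-2,IV-1,IV-2,IV-3]: 5 consistent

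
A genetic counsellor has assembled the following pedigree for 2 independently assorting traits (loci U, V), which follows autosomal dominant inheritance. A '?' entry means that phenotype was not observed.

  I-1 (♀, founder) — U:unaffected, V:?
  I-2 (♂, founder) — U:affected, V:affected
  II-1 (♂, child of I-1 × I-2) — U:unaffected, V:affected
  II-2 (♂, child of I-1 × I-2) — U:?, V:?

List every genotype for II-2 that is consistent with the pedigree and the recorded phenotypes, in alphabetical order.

II-2 ∈ {Uu VV, Uu Vv, Uu vv, uu VV, uu Vv, uu vv}

U/I-1 un ·: uu
U/I-2 aff ·: Uu
U/II-1 un I-1×I-2: uu
U/II-2 ? I-1×I-2: uu|Uu
⇒ U over [I-1,I-2,II-1,II-2]: 2 consistent
V/I-1 ? ·: vv|Vv|VV
V/I-2 aff ·: Vv|VV
V/II-1 aff I-1×I-2: Vv|VV
V/II-2 ? I-1×I-2: vv|Vv|VV
⇒ V over [I-1,I-2,II-1,II-2]: 18 consistent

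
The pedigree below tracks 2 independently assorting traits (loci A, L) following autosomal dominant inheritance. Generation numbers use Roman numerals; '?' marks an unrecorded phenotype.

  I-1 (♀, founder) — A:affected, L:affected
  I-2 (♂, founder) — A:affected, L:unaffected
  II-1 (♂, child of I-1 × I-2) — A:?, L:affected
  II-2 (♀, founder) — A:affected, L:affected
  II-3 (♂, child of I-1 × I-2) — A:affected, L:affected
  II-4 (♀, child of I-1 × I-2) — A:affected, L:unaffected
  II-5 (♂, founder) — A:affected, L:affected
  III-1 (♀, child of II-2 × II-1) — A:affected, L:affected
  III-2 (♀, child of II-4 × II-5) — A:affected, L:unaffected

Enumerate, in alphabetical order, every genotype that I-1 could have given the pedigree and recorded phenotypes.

I-1 ∈ {AA Ll, Aa Ll}

A/I-1 aff ·: Aa|AA
A/I-2 aff ·: Aa|AA
A/II-1 ? I-1×I-2: aa|Aa|AA
A/II-2 aff ·: Aa|AA
A/II-3 aff I-1×I-2: Aa|AA
A/II-4 aff I-1×I-2: Aa|AA
A/II-5 aff ·: Aa|AA
A/III-1 aff II-2×II-1: Aa|AA
A/III-2 aff II-4×II-5: Aa|AA
⇒ A over [I-1,I-2,II-1,II-2,II-3,II-4,II-5,III-1,III-2]: 331 consistent
L/I-1 aff ·: Ll
L/I-2 un ·: ll
L/II-1 aff I-1×I-2: Ll
L/II-2 aff ·: Ll|LL
L/II-3 aff I-1×I-2: Ll
L/II-4 un I-1×I-2: ll
L/II-5 aff ·: Ll
L/III-1 aff II-2×II-1: Ll|LL
L/III-2 un II-4×II-5: ll
⇒ L over [I-1,I-2,II-1,II-2,II-3,II-4,II-5,III-1,III-2]: 4 consistent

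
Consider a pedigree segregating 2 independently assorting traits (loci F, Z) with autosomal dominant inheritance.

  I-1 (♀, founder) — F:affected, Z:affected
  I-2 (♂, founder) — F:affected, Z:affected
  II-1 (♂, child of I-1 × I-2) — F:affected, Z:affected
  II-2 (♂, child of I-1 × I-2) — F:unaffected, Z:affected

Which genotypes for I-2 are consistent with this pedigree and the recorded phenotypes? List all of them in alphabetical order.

F/I-1 aff ·: Ff
F/I-2 aff ·: Ff
F/II-1 aff I-1×I-2: Ff|FF
F/II-2 un I-1×I-2: ff
⇒ F over [I-1,I-2,II-1,II-2]: 2 consistent
Z/I-1 aff ·: Zz|ZZ
Z/I-2 aff ·: Zz|ZZ
Z/II-1 aff I-1×I-2: Zz|ZZ
Z/II-2 aff I-1×I-2: Zz|ZZ
⇒ Z over [I-1,I-2,II-1,II-2]: 13 consistent

I-2 ∈ {Ff ZZ, Ff Zz}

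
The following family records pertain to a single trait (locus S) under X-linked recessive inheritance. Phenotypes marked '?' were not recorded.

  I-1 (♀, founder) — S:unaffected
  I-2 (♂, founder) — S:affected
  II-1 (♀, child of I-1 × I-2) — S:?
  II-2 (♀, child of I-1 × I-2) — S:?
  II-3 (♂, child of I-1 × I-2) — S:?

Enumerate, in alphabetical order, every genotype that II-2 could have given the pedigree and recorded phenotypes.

S/I-1 un ·: X^SX^S|X^SX^s
S/I-2 aff ·: X^sY
S/II-1 ? I-1×I-2: X^SX^s|X^sX^s
S/II-2 ? I-1×I-2: X^SX^s|X^sX^s
S/II-3 ? I-1×I-2: X^SY|X^sY
⇒ S over [I-1,I-2,II-1,II-2,II-3]: 9 consistent

II-2 ∈ {X^SX^s, X^sX^s}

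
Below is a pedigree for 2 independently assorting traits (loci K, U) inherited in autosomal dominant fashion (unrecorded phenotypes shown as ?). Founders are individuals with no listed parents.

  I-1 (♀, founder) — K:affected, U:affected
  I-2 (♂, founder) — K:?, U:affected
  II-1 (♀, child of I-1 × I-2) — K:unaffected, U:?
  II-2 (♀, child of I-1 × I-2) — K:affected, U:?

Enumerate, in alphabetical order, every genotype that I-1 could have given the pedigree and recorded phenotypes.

K/I-1 aff ·: Kk
K/I-2 ? ·: kk|Kk
K/II-1 un I-1×I-2: kk
K/II-2 aff I-1×I-2: Kk|KK
⇒ K over [I-1,I-2,II-1,II-2]: 3 consistent
U/I-1 aff ·: Uu|UU
U/I-2 aff ·: Uu|UU
U/II-1 ? I-1×I-2: uu|Uu|UU
U/II-2 ? I-1×I-2: uu|Uu|UU
⇒ U over [I-1,I-2,II-1,II-2]: 18 consistent

I-1 ∈ {Kk UU, Kk Uu}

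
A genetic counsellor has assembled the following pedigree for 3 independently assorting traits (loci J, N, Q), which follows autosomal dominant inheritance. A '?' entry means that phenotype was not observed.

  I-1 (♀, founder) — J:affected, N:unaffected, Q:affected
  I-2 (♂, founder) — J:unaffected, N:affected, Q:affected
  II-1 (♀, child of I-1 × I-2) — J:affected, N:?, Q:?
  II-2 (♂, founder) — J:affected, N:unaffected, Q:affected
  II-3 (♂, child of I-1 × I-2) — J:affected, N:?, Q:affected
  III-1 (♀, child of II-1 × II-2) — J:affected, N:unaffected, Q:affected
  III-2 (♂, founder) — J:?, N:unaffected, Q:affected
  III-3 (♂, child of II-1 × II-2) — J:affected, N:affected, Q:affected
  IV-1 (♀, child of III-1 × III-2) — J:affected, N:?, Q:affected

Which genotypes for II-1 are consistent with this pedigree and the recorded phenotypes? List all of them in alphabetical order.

II-1 ∈ {Jj Nn QQ, Jj Nn Qq, Jj Nn qq}

J/I-1 aff ·: Jj|JJ
J/I-2 un ·: jj
J/II-1 aff I-1×I-2: Jj
J/II-2 aff ·: Jj|JJ
J/II-3 aff I-1×I-2: Jj
J/III-1 aff II-1×II-2: Jj|JJ
J/III-2 ? ·: jj|Jj|JJ
J/III-3 aff II-1×II-2: Jj|JJ
J/IV-1 aff III-1×III-2: Jj|JJ
⇒ J over [I-1,I-2,II-1,II-2,II-3,III-1,III-2,III-3,IV-1]: 72 consistent
N/I-1 un ·: nn
N/I-2 aff ·: Nn|NN
N/II-1 ? I-1×I-2: Nn
N/II-2 un ·: nn
N/II-3 ? I-1×I-2: nn|Nn
N/III-1 un II-1×II-2: nn
N/III-2 un ·: nn
N/III-3 aff II-1×II-2: Nn
N/IV-1 ? III-1×III-2: nn
⇒ N over [I-1,I-2,II-1,II-2,II-3,III-1,III-2,III-3,IV-1]: 3 consistent
Q/I-1 aff ·: Qq|QQ
Q/I-2 aff ·: Qq|QQ
Q/II-1 ? I-1×I-2: qq|Qq|QQ
Q/II-2 aff ·: Qq|QQ
Q/II-3 aff I-1×I-2: Qq|QQ
Q/III-1 aff II-1×II-2: Qq|QQ
Q/III-2 aff ·: Qq|QQ
Q/III-3 aff II-1×II-2: Qq|QQ
Q/IV-1 aff III-1×III-2: Qq|QQ
⇒ Q over [I-1,I-2,II-1,II-2,II-3,III-1,III-2,III-3,IV-1]: 303 consistent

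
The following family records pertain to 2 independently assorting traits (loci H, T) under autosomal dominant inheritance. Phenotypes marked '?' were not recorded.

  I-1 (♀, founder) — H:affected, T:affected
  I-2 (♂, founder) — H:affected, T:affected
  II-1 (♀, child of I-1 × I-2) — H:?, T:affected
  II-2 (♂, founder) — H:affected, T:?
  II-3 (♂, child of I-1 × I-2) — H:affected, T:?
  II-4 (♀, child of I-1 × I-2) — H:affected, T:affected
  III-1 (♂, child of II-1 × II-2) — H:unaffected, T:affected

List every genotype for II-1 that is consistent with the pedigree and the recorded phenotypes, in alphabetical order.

H/I-1 aff ·: Hh|HH
H/I-2 aff ·: Hh|HH
H/II-1 ? I-1×I-2: hh|Hh
H/II-2 aff ·: Hh
H/II-3 aff I-1×I-2: Hh|HH
H/II-4 aff I-1×I-2: Hh|HH
H/III-1 un II-1×II-2: hh
⇒ H over [I-1,I-2,II-1,II-2,II-3,II-4,III-1]: 16 consistent
T/I-1 aff ·: Tt|TT
T/I-2 aff ·: Tt|TT
T/II-1 aff I-1×I-2: Tt|TT
T/II-2 ? ·: tt|Tt|TT
T/II-3 ? I-1×I-2: tt|Tt|TT
T/II-4 aff I-1×I-2: Tt|TT
T/III-1 aff II-1×II-2: Tt|TT
⇒ T over [I-1,I-2,II-1,II-2,II-3,II-4,III-1]: 130 consistent

II-1 ∈ {Hh TT, Hh Tt, hh TT, hh Tt}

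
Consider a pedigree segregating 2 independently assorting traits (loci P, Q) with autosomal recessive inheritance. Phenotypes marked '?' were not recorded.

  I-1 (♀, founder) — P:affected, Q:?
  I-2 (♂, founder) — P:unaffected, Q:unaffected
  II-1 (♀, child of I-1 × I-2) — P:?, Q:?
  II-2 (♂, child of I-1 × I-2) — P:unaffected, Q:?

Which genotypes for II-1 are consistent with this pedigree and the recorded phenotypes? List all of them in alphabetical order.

P/I-1 aff ·: pp
P/I-2 un ·: PP|Pp
P/II-1 ? I-1×I-2: Pp|pp
P/II-2 un I-1×I-2: Pp
⇒ P over [I-1,I-2,II-1,II-2]: 3 consistent
Q/I-1 ? ·: QQ|Qq|qq
Q/I-2 un ·: QQ|Qq
Q/II-1 ? I-1×I-2: QQ|Qq|qq
Q/II-2 ? I-1×I-2: QQ|Qq|qq
⇒ Q over [I-1,I-2,II-1,II-2]: 23 consistent

II-1 ∈ {Pp QQ, Pp Qq, Pp qq, pp QQ, pp Qq, pp qq}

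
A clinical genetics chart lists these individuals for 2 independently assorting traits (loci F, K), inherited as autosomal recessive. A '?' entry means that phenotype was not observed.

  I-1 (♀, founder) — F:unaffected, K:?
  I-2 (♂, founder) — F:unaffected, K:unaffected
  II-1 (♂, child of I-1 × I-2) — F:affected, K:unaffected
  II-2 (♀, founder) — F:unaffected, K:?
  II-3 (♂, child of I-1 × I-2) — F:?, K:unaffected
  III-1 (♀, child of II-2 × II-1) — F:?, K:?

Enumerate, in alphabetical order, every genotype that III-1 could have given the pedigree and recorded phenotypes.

III-1 ∈ {Ff KK, Ff Kk, Ff kk, ff KK, ff Kk, ff kk}

F/I-1 un ·: Ff
F/I-2 un ·: Ff
F/II-1 aff I-1×I-2: ff
F/II-2 un ·: FF|Ff
F/II-3 ? I-1×I-2: FF|Ff|ff
F/III-1 ? II-2×II-1: Ff|ff
⇒ F over [I-1,I-2,II-1,II-2,II-3,III-1]: 9 consistent
K/I-1 ? ·: KK|Kk|kk
K/I-2 un ·: KK|Kk
K/II-1 un I-1×I-2: KK|Kk
K/II-2 ? ·: KK|Kk|kk
K/II-3 un I-1×I-2: KK|Kk
K/III-1 ? II-2×II-1: KK|Kk|kk
⇒ K over [I-1,I-2,II-1,II-2,II-3,III-1]: 84 consistent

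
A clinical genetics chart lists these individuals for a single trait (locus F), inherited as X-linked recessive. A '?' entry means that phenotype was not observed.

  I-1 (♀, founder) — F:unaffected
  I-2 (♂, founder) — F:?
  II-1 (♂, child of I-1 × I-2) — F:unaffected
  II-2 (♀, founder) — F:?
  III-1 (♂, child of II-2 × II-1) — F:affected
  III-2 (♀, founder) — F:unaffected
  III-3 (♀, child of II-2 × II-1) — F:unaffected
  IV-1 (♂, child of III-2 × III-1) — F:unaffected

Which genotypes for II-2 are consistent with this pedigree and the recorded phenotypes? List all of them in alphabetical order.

II-2 ∈ {X^FX^f, X^fX^f}

F/I-1 un ·: X^FX^F|X^FX^f
F/I-2 ? ·: X^FY|X^fY
F/II-1 un I-1×I-2: X^FY
F/II-2 ? ·: X^FX^f|X^fX^f
F/III-1 aff II-2×II-1: X^fY
F/III-2 un ·: X^FX^F|X^FX^f
F/III-3 un II-2×II-1: X^FX^F|X^FX^f
F/IV-1 un III-2×III-1: X^FY
⇒ F over [I-1,I-2,II-1,II-2,III-1,III-2,III-3,IV-1]: 24 consistent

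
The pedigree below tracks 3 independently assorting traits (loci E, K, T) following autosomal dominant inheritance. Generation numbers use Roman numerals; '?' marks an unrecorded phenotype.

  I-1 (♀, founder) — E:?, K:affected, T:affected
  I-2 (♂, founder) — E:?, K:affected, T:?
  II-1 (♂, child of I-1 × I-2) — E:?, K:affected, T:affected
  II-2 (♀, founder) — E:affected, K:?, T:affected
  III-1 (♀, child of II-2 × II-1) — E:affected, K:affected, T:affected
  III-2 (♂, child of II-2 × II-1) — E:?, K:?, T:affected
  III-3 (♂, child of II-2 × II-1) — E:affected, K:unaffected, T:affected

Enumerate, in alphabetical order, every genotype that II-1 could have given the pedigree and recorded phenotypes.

E/I-1 ? ·: ee|Ee|EE
E/I-2 ? ·: ee|Ee|EE
E/II-1 ? I-1×I-2: ee|Ee|EE
E/II-2 aff ·: Ee|EE
E/III-1 aff II-2×II-1: Ee|EE
E/III-2 ? II-2×II-1: ee|Ee|EE
E/III-3 aff II-2×II-1: Ee|EE
⇒ E over [I-1,I-2,II-1,II-2,III-1,III-2,III-3]: 188 consistent
K/I-1 aff ·: Kk|KK
K/I-2 aff ·: Kk|KK
K/II-1 aff I-1×I-2: Kk
K/II-2 ? ·: kk|Kk
K/III-1 aff II-2×II-1: Kk|KK
K/III-2 ? II-2×II-1: kk|Kk|KK
K/III-3 un II-2×II-1: kk
⇒ K over [I-1,I-2,II-1,II-2,III-1,III-2,III-3]: 24 consistent
T/I-1 aff ·: Tt|TT
T/I-2 ? ·: tt|Tt|TT
T/II-1 aff I-1×I-2: Tt|TT
T/II-2 aff ·: Tt|TT
T/III-1 aff II-2×II-1: Tt|TT
T/III-2 aff II-2×II-1: Tt|TT
T/III-3 aff II-2×II-1: Tt|TT
⇒ T over [I-1,I-2,II-1,II-2,III-1,III-2,III-3]: 116 consistent

II-1 ∈ {EE Kk TT, EE Kk Tt, Ee Kk TT, Ee Kk Tt, ee Kk TT, ee Kk Tt}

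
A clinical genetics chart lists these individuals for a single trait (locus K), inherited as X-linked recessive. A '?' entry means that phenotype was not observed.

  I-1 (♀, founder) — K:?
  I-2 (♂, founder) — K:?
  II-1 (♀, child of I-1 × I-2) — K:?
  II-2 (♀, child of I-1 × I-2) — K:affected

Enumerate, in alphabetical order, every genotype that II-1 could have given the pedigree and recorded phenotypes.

II-1 ∈ {X^KX^k, X^kX^k}

K/I-1 ? ·: X^KX^k|X^kX^k
K/I-2 ? ·: X^kY
K/II-1 ? I-1×I-2: X^KX^k|X^kX^k
K/II-2 aff I-1×I-2: X^kX^k
⇒ K over [I-1,I-2,II-1,II-2]: 3 consistent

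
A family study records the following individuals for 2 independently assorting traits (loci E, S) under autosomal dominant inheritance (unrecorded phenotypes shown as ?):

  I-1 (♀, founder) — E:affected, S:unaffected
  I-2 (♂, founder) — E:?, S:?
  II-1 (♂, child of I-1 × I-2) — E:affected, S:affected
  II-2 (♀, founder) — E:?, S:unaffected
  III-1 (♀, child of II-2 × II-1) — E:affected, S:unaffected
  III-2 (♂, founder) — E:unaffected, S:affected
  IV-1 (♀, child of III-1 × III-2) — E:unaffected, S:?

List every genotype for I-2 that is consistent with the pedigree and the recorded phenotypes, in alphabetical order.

I-2 ∈ {EE SS, EE Ss, Ee SS, Ee Ss, ee SS, ee Ss}

E/I-1 aff ·: Ee|EE
E/I-2 ? ·: ee|Ee|EE
E/II-1 aff I-1×I-2: Ee|EE
E/II-2 ? ·: ee|Ee|EE
E/III-1 aff II-2×II-1: Ee
E/III-2 un ·: ee
E/IV-1 un III-1×III-2: ee
⇒ E over [I-1,I-2,II-1,II-2,III-1,III-2,IV-1]: 23 consistent
S/I-1 un ·: ss
S/I-2 ? ·: Ss|SS
S/II-1 aff I-1×I-2: Ss
S/II-2 un ·: ss
S/III-1 un II-2×II-1: ss
S/III-2 aff ·: Ss|SS
S/IV-1 ? III-1×III-2: ss|Ss
⇒ S over [I-1,I-2,II-1,II-2,III-1,III-2,IV-1]: 6 consistent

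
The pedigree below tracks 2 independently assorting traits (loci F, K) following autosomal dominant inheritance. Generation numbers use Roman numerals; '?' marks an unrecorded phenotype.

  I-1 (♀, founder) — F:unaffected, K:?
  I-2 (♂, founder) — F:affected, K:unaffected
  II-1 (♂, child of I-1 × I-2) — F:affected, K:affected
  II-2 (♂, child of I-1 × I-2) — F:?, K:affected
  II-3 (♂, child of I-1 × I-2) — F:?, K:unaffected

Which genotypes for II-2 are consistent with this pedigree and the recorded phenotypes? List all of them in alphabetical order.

F/I-1 un ·: ff
F/I-2 aff ·: Ff|FF
F/II-1 aff I-1×I-2: Ff
F/II-2 ? I-1×I-2: ff|Ff
F/II-3 ? I-1×I-2: ff|Ff
⇒ F over [I-1,I-2,II-1,II-2,II-3]: 5 consistent
K/I-1 ? ·: Kk
K/I-2 un ·: kk
K/II-1 aff I-1×I-2: Kk
K/II-2 aff I-1×I-2: Kk
K/II-3 un I-1×I-2: kk
⇒ K over [I-1,I-2,II-1,II-2,II-3]: 1 consistent

II-2 ∈ {Ff Kk, ff Kk}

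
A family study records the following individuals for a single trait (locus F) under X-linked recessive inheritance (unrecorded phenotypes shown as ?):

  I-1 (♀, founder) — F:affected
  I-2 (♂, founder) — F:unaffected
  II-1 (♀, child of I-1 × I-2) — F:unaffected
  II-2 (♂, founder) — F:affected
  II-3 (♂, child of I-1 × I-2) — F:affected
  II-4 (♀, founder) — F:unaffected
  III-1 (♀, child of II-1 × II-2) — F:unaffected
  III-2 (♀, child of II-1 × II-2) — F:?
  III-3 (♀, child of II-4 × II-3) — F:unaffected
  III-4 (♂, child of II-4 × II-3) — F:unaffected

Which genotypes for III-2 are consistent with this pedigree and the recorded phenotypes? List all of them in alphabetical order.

III-2 ∈ {X^FX^f, X^fX^f}

F/I-1 aff ·: X^fX^f
F/I-2 un ·: X^FY
F/II-1 un I-1×I-2: X^FX^f
F/II-2 aff ·: X^fY
F/II-3 aff I-1×I-2: X^fY
F/II-4 un ·: X^FX^F|X^FX^f
F/III-1 un II-1×II-2: X^FX^f
F/III-2 ? II-1×II-2: X^FX^f|X^fX^f
F/III-3 un II-4×II-3: X^FX^f
F/III-4 un II-4×II-3: X^FY
⇒ F over [I-1,I-2,II-1,II-2,II-3,II-4,III-1,III-2,III-3,III-4]: 4 consistent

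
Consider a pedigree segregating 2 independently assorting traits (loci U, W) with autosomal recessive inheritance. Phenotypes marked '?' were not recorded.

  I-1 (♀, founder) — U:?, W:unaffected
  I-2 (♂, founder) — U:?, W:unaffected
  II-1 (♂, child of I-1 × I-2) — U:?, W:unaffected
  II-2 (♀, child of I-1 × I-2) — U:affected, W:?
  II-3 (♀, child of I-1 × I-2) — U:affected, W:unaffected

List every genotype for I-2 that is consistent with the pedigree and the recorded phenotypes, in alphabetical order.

I-2 ∈ {Uu WW, Uu Ww, uu WW, uu Ww}

U/I-1 ? ·: Uu|uu
U/I-2 ? ·: Uu|uu
U/II-1 ? I-1×I-2: UU|Uu|uu
U/II-2 aff I-1×I-2: uu
U/II-3 aff I-1×I-2: uu
⇒ U over [I-1,I-2,II-1,II-2,II-3]: 8 consistent
W/I-1 un ·: WW|Ww
W/I-2 un ·: WW|Ww
W/II-1 un I-1×I-2: WW|Ww
W/II-2 ? I-1×I-2: WW|Ww|ww
W/II-3 un I-1×I-2: WW|Ww
⇒ W over [I-1,I-2,II-1,II-2,II-3]: 29 consistent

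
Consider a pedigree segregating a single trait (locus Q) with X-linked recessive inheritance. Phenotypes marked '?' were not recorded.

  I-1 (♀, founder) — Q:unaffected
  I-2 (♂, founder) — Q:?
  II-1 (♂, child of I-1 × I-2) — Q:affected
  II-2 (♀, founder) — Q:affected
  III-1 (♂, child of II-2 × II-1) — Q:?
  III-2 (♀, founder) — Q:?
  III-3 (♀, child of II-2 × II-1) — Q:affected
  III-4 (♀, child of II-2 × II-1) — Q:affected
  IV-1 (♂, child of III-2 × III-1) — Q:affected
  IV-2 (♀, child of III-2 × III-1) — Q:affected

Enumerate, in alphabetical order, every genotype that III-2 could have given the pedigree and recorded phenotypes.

Q/I-1 un ·: X^QX^q
Q/I-2 ? ·: X^QY|X^qY
Q/II-1 aff I-1×I-2: X^qY
Q/II-2 aff ·: X^qX^q
Q/III-1 ? II-2×II-1: X^qY
Q/III-2 ? ·: X^QX^q|X^qX^q
Q/III-3 aff II-2×II-1: X^qX^q
Q/III-4 aff II-2×II-1: X^qX^q
Q/IV-1 aff III-2×III-1: X^qY
Q/IV-2 aff III-2×III-1: X^qX^q
⇒ Q over [I-1,I-2,II-1,II-2,III-1,III-2,III-3,III-4,IV-1,IV-2]: 4 consistent

III-2 ∈ {X^QX^q, X^qX^q}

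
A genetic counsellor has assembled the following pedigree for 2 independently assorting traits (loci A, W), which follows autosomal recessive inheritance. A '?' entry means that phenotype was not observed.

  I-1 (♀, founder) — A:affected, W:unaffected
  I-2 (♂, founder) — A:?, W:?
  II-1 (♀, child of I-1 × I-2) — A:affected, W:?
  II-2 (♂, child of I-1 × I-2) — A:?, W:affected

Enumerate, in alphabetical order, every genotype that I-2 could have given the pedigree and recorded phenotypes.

I-2 ∈ {Aa Ww, Aa ww, aa Ww, aa ww}

A/I-1 aff ·: aa
A/I-2 ? ·: Aa|aa
A/II-1 aff I-1×I-2: aa
A/II-2 ? I-1×I-2: Aa|aa
⇒ A over [I-1,I-2,II-1,II-2]: 3 consistent
W/I-1 un ·: Ww
W/I-2 ? ·: Ww|ww
W/II-1 ? I-1×I-2: WW|Ww|ww
W/II-2 aff I-1×I-2: ww
⇒ W over [I-1,I-2,II-1,II-2]: 5 consistent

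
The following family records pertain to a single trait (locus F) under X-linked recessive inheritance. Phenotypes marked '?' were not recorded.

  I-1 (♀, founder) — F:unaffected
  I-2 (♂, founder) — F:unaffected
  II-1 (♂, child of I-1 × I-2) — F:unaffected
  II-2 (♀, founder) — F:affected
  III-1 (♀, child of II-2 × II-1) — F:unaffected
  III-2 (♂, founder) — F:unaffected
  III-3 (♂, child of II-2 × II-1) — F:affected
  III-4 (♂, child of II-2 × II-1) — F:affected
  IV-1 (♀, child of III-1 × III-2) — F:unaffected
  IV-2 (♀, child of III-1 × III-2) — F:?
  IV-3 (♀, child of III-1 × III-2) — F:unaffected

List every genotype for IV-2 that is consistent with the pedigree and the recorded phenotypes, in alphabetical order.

F/I-1 un ·: X^FX^F|X^FX^f
F/I-2 un ·: X^FY
F/II-1 un I-1×I-2: X^FY
F/II-2 aff ·: X^fX^f
F/III-1 un II-2×II-1: X^FX^f
F/III-2 un ·: X^FY
F/III-3 aff II-2×II-1: X^fY
F/III-4 aff II-2×II-1: X^fY
F/IV-1 un III-1×III-2: X^FX^F|X^FX^f
F/IV-2 ? III-1×III-2: X^FX^F|X^FX^f
F/IV-3 un III-1×III-2: X^FX^F|X^FX^f
⇒ F over [I-1,I-2,II-1,II-2,III-1,III-2,III-3,III-4,IV-1,IV-2,IV-3]: 16 consistent

IV-2 ∈ {X^FX^F, X^FX^f}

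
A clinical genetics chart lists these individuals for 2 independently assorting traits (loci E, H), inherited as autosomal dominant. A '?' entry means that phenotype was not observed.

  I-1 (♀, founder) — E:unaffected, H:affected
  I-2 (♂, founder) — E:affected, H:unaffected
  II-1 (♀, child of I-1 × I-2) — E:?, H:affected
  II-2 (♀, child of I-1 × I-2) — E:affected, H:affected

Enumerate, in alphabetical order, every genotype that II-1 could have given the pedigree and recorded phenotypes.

II-1 ∈ {Ee Hh, ee Hh}

E/I-1 un ·: ee
E/I-2 aff ·: Ee|EE
E/II-1 ? I-1×I-2: ee|Ee
E/II-2 aff I-1×I-2: Ee
⇒ E over [I-1,I-2,II-1,II-2]: 3 consistent
H/I-1 aff ·: Hh|HH
H/I-2 un ·: hh
H/II-1 aff I-1×I-2: Hh
H/II-2 aff I-1×I-2: Hh
⇒ H over [I-1,I-2,II-1,II-2]: 2 consistent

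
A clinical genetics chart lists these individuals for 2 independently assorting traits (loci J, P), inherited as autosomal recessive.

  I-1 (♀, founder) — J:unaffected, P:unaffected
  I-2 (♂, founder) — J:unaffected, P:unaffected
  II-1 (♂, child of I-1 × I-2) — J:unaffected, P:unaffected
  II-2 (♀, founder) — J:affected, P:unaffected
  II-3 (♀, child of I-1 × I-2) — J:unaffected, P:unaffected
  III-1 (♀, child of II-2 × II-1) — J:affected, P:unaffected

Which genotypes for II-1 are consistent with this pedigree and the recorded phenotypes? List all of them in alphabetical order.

J/I-1 un ·: JJ|Jj
J/I-2 un ·: JJ|Jj
J/II-1 un I-1×I-2: Jj
J/II-2 aff ·: jj
J/II-3 un I-1×I-2: JJ|Jj
J/III-1 aff II-2×II-1: jj
⇒ J over [I-1,I-2,II-1,II-2,II-3,III-1]: 6 consistent
P/I-1 un ·: PP|Pp
P/I-2 un ·: PP|Pp
P/II-1 un I-1×I-2: PP|Pp
P/II-2 un ·: PP|Pp
P/II-3 un I-1×I-2: PP|Pp
P/III-1 un II-2×II-1: PP|Pp
⇒ P over [I-1,I-2,II-1,II-2,II-3,III-1]: 45 consistent

II-1 ∈ {Jj PP, Jj Pp}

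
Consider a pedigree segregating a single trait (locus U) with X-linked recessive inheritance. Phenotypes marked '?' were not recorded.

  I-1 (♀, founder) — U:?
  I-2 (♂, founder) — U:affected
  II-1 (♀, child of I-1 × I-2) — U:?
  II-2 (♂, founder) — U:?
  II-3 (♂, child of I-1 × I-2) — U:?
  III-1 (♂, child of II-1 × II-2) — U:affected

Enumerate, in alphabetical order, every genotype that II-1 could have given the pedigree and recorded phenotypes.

U/I-1 ? ·: X^UX^U|X^UX^u|X^uX^u
U/I-2 aff ·: X^uY
U/II-1 ? I-1×I-2: X^UX^u|X^uX^u
U/II-2 ? ·: X^UY|X^uY
U/II-3 ? I-1×I-2: X^UY|X^uY
U/III-1 aff II-1×II-2: X^uY
⇒ U over [I-1,I-2,II-1,II-2,II-3,III-1]: 12 consistent

II-1 ∈ {X^UX^u, X^uX^u}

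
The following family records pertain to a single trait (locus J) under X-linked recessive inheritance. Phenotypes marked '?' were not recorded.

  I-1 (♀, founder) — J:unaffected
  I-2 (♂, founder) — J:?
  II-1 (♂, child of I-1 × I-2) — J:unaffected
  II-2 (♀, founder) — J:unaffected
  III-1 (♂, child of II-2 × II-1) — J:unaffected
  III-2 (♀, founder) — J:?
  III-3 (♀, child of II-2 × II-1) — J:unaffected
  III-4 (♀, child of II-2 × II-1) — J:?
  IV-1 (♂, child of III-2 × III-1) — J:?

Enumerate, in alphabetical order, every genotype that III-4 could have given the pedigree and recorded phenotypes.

III-4 ∈ {X^JX^J, X^JX^j}

J/I-1 un ·: X^JX^J|X^JX^j
J/I-2 ? ·: X^JY|X^jY
J/II-1 un I-1×I-2: X^JY
J/II-2 un ·: X^JX^J|X^JX^j
J/III-1 un II-2×II-1: X^JY
J/III-2 ? ·: X^JX^J|X^JX^j|X^jX^j
J/III-3 un II-2×II-1: X^JX^J|X^JX^j
J/III-4 ? II-2×II-1: X^JX^J|X^JX^j
J/IV-1 ? III-2×III-1: X^JY|X^jY
⇒ J over [I-1,I-2,II-1,II-2,III-1,III-2,III-3,III-4,IV-1]: 80 consistent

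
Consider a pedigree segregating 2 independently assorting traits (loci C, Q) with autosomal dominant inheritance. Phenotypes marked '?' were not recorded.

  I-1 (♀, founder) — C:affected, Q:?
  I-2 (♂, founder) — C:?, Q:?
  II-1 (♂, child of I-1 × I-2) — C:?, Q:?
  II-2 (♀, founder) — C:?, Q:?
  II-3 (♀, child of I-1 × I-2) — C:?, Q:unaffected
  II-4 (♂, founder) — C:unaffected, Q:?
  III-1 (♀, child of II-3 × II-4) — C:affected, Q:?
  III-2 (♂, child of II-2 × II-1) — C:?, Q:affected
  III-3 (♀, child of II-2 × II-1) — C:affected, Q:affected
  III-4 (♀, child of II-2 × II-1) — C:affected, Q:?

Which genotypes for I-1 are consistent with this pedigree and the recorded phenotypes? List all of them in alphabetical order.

I-1 ∈ {CC Qq, CC qq, Cc Qq, Cc qq}

C/I-1 aff ·: Cc|CC
C/I-2 ? ·: cc|Cc|CC
C/II-1 ? I-1×I-2: cc|Cc|CC
C/II-2 ? ·: cc|Cc|CC
C/II-3 ? I-1×I-2: Cc|CC
C/II-4 un ·: cc
C/III-1 aff II-3×II-4: Cc
C/III-2 ? II-2×II-1: cc|Cc|CC
C/III-3 aff II-2×II-1: Cc|CC
C/III-4 aff II-2×II-1: Cc|CC
⇒ C over [I-1,I-2,II-1,II-2,II-3,II-4,III-1,III-2,III-3,III-4]: 255 consistent
Q/I-1 ? ·: qq|Qq
Q/I-2 ? ·: qq|Qq
Q/II-1 ? I-1×I-2: qq|Qq|QQ
Q/II-2 ? ·: qq|Qq|QQ
Q/II-3 un I-1×I-2: qq
Q/II-4 ? ·: qq|Qq|QQ
Q/III-1 ? II-3×II-4: qq|Qq
Q/III-2 aff II-2×II-1: Qq|QQ
Q/III-3 aff II-2×II-1: Qq|QQ
Q/III-4 ? II-2×II-1: qq|Qq|QQ
⇒ Q over [I-1,I-2,II-1,II-2,II-3,II-4,III-1,III-2,III-3,III-4]: 352 consistent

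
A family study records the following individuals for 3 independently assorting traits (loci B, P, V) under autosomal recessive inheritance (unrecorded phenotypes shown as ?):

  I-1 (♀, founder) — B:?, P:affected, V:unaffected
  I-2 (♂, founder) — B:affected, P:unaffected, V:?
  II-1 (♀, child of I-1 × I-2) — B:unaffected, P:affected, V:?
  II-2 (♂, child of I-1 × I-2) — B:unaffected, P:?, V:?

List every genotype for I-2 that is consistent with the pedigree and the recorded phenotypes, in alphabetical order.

B/I-1 ? ·: BB|Bb
B/I-2 aff ·: bb
B/II-1 un I-1×I-2: Bb
B/II-2 un I-1×I-2: Bb
⇒ B over [I-1,I-2,II-1,II-2]: 2 consistent
P/I-1 aff ·: pp
P/I-2 un ·: Pp
P/II-1 aff I-1×I-2: pp
P/II-2 ? I-1×I-2: Pp|pp
⇒ P over [I-1,I-2,II-1,II-2]: 2 consistent
V/I-1 un ·: VV|Vv
V/I-2 ? ·: VV|Vv|vv
V/II-1 ? I-1×I-2: VV|Vv|vv
V/II-2 ? I-1×I-2: VV|Vv|vv
⇒ V over [I-1,I-2,II-1,II-2]: 23 consistent

I-2 ∈ {bb Pp VV, bb Pp Vv, bb Pp vv}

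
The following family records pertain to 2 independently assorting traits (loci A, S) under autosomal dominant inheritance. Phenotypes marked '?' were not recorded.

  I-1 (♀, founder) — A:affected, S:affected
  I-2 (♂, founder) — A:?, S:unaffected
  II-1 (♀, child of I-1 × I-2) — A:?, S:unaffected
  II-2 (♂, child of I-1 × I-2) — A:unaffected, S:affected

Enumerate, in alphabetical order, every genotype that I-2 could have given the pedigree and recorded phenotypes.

A/I-1 aff ·: Aa
A/I-2 ? ·: aa|Aa
A/II-1 ? I-1×I-2: aa|Aa|AA
A/II-2 un I-1×I-2: aa
⇒ A over [I-1,I-2,II-1,II-2]: 5 consistent
S/I-1 aff ·: Ss
S/I-2 un ·: ss
S/II-1 un I-1×I-2: ss
S/II-2 aff I-1×I-2: Ss
⇒ S over [I-1,I-2,II-1,II-2]: 1 consistent

I-2 ∈ {Aa ss, aa ss}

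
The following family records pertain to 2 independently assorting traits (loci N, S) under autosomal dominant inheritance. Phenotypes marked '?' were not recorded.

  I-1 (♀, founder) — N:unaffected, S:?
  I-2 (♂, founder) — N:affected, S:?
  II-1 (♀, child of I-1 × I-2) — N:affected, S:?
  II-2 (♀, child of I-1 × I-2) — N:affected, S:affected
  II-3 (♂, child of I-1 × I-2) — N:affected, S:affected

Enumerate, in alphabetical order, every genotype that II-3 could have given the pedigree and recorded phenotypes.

N/I-1 un ·: nn
N/I-2 aff ·: Nn|NN
N/II-1 aff I-1×I-2: Nn
N/II-2 aff I-1×I-2: Nn
N/II-3 aff I-1×I-2: Nn
⇒ N over [I-1,I-2,II-1,II-2,II-3]: 2 consistent
S/I-1 ? ·: ss|Ss|SS
S/I-2 ? ·: ss|Ss|SS
S/II-1 ? I-1×I-2: ss|Ss|SS
S/II-2 aff I-1×I-2: Ss|SS
S/II-3 aff I-1×I-2: Ss|SS
⇒ S over [I-1,I-2,II-1,II-2,II-3]: 35 consistent

II-3 ∈ {Nn SS, Nn Ss}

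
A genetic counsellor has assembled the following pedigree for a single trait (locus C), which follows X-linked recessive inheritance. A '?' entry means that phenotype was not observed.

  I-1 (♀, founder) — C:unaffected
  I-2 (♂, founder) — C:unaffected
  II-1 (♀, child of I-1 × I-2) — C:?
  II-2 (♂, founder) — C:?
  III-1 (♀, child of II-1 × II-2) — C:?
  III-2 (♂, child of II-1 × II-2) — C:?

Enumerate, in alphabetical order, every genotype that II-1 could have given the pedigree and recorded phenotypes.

C/I-1 un ·: X^CX^C|X^CX^c
C/I-2 un ·: X^CY
C/II-1 ? I-1×I-2: X^CX^C|X^CX^c
C/II-2 ? ·: X^CY|X^cY
C/III-1 ? II-1×II-2: X^CX^C|X^CX^c|X^cX^c
C/III-2 ? II-1×II-2: X^CY|X^cY
⇒ C over [I-1,I-2,II-1,II-2,III-1,III-2]: 12 consistent

II-1 ∈ {X^CX^C, X^CX^c}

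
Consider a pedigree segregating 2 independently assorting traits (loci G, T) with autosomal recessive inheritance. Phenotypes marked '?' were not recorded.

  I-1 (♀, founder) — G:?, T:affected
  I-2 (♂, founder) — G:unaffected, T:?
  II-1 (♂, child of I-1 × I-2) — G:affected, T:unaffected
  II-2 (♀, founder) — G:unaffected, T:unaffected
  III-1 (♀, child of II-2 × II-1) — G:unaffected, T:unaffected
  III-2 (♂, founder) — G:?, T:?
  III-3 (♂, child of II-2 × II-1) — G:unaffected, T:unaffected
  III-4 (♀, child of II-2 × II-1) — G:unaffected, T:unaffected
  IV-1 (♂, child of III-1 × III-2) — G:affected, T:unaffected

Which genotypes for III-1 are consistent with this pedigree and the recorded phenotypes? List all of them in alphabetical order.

G/I-1 ? ·: Gg|gg
G/I-2 un ·: Gg
G/II-1 aff I-1×I-2: gg
G/II-2 un ·: GG|Gg
G/III-1 un II-2×II-1: Gg
G/III-2 ? ·: Gg|gg
G/III-3 un II-2×II-1: Gg
G/III-4 un II-2×II-1: Gg
G/IV-1 aff III-1×III-2: gg
⇒ G over [I-1,I-2,II-1,II-2,III-1,III-2,III-3,III-4,IV-1]: 8 consistent
T/I-1 aff ·: tt
T/I-2 ? ·: TT|Tt
T/II-1 un I-1×I-2: Tt
T/II-2 un ·: TT|Tt
T/III-1 un II-2×II-1: TT|Tt
T/III-2 ? ·: TT|Tt|tt
T/III-3 un II-2×II-1: TT|Tt
T/III-4 un II-2×II-1: TT|Tt
T/IV-1 un III-1×III-2: TT|Tt
⇒ T over [I-1,I-2,II-1,II-2,III-1,III-2,III-3,III-4,IV-1]: 144 consistent

III-1 ∈ {Gg TT, Gg Tt}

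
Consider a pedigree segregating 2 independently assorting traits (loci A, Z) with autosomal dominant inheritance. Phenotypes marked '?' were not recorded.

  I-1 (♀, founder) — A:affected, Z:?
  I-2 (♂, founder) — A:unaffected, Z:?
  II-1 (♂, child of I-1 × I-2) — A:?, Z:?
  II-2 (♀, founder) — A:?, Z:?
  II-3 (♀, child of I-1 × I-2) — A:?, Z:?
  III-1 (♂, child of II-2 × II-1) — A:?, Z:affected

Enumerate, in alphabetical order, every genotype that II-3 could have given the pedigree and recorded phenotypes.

II-3 ∈ {Aa ZZ, Aa Zz, Aa zz, aa ZZ, aa Zz, aa zz}

A/I-1 aff ·: Aa|AA
A/I-2 un ·: aa
A/II-1 ? I-1×I-2: aa|Aa
A/II-2 ? ·: aa|Aa|AA
A/II-3 ? I-1×I-2: aa|Aa
A/III-1 ? II-2×II-1: aa|Aa|AA
⇒ A over [I-1,I-2,II-1,II-2,II-3,III-1]: 29 consistent
Z/I-1 ? ·: zz|Zz|ZZ
Z/I-2 ? ·: zz|Zz|ZZ
Z/II-1 ? I-1×I-2: zz|Zz|ZZ
Z/II-2 ? ·: zz|Zz|ZZ
Z/II-3 ? I-1×I-2: zz|Zz|ZZ
Z/III-1 aff II-2×II-1: Zz|ZZ
⇒ Z over [I-1,I-2,II-1,II-2,II-3,III-1]: 113 consistent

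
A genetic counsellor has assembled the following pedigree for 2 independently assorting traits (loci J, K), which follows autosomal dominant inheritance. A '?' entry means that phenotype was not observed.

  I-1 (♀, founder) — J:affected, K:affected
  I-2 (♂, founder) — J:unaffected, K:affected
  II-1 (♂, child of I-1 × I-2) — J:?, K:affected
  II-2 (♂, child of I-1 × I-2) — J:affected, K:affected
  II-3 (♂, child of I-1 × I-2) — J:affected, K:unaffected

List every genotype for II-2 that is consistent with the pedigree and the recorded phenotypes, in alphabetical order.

II-2 ∈ {Jj KK, Jj Kk}

J/I-1 aff ·: Jj|JJ
J/I-2 un ·: jj
J/II-1 ? I-1×I-2: jj|Jj
J/II-2 aff I-1×I-2: Jj
J/II-3 aff I-1×I-2: Jj
⇒ J over [I-1,I-2,II-1,II-2,II-3]: 3 consistent
K/I-1 aff ·: Kk
K/I-2 aff ·: Kk
K/II-1 aff I-1×I-2: Kk|KK
K/II-2 aff I-1×I-2: Kk|KK
K/II-3 un I-1×I-2: kk
⇒ K over [I-1,I-2,II-1,II-2,II-3]: 4 consistent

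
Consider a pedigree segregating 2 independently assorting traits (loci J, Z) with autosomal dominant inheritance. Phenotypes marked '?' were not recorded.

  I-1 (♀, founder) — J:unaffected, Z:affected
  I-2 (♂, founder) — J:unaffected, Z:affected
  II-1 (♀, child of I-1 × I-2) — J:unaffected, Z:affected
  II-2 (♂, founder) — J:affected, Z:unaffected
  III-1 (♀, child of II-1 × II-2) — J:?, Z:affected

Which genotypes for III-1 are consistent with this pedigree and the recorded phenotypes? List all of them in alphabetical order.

III-1 ∈ {Jj Zz, jj Zz}

J/I-1 un ·: jj
J/I-2 un ·: jj
J/II-1 un I-1×I-2: jj
J/II-2 aff ·: Jj|JJ
J/III-1 ? II-1×II-2: jj|Jj
⇒ J over [I-1,I-2,II-1,II-2,III-1]: 3 consistent
Z/I-1 aff ·: Zz|ZZ
Z/I-2 aff ·: Zz|ZZ
Z/II-1 aff I-1×I-2: Zz|ZZ
Z/II-2 un ·: zz
Z/III-1 aff II-1×II-2: Zz
⇒ Z over [I-1,I-2,II-1,II-2,III-1]: 7 consistent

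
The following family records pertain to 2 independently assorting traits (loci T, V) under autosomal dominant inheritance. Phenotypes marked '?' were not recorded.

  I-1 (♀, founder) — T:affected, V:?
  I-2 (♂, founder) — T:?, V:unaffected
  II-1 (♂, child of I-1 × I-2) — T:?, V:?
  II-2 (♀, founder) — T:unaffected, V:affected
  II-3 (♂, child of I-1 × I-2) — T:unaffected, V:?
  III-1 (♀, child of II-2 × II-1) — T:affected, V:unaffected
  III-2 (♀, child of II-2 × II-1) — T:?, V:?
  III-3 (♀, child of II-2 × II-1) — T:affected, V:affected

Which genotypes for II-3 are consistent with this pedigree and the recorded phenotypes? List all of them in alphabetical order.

II-3 ∈ {tt Vv, tt vv}

T/I-1 aff ·: Tt
T/I-2 ? ·: tt|Tt
T/II-1 ? I-1×I-2: Tt|TT
T/II-2 un ·: tt
T/II-3 un I-1×I-2: tt
T/III-1 aff II-2×II-1: Tt
T/III-2 ? II-2×II-1: tt|Tt
T/III-3 aff II-2×II-1: Tt
⇒ T over [I-1,I-2,II-1,II-2,II-3,III-1,III-2,III-3]: 5 consistent
V/I-1 ? ·: vv|Vv|VV
V/I-2 un ·: vv
V/II-1 ? I-1×I-2: vv|Vv
V/II-2 aff ·: Vv
V/II-3 ? I-1×I-2: vv|Vv
V/III-1 un II-2×II-1: vv
V/III-2 ? II-2×II-1: vv|Vv|VV
V/III-3 aff II-2×II-1: Vv|VV
⇒ V over [I-1,I-2,II-1,II-2,II-3,III-1,III-2,III-3]: 24 consistent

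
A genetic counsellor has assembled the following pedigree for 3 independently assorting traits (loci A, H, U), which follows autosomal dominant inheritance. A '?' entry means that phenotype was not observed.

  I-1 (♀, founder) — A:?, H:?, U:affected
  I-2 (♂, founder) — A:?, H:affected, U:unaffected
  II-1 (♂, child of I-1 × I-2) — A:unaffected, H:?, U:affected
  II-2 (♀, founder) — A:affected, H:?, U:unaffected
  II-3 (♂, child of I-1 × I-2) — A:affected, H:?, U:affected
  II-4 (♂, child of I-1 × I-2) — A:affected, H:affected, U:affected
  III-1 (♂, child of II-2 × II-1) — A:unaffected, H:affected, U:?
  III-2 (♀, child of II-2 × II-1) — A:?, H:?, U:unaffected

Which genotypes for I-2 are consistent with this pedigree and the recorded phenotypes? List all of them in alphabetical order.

I-2 ∈ {Aa HH uu, Aa Hh uu, aa HH uu, aa Hh uu}

A/I-1 ? ·: aa|Aa
A/I-2 ? ·: aa|Aa
A/II-1 un I-1×I-2: aa
A/II-2 aff ·: Aa
A/II-3 aff I-1×I-2: Aa|AA
A/II-4 aff I-1×I-2: Aa|AA
A/III-1 un II-2×II-1: aa
A/III-2 ? II-2×II-1: aa|Aa
⇒ A over [I-1,I-2,II-1,II-2,II-3,II-4,III-1,III-2]: 12 consistent
H/I-1 ? ·: hh|Hh|HH
H/I-2 aff ·: Hh|HH
H/II-1 ? I-1×I-2: hh|Hh|HH
H/II-2 ? ·: hh|Hh|HH
H/II-3 ? I-1×I-2: hh|Hh|HH
H/II-4 aff I-1×I-2: Hh|HH
H/III-1 aff II-2×II-1: Hh|HH
H/III-2 ? II-2×II-1: hh|Hh|HH
⇒ H over [I-1,I-2,II-1,II-2,II-3,II-4,III-1,III-2]: 318 consistent
U/I-1 aff ·: Uu|UU
U/I-2 un ·: uu
U/II-1 aff I-1×I-2: Uu
U/II-2 un ·: uu
U/II-3 aff I-1×I-2: Uu
U/II-4 aff I-1×I-2: Uu
U/III-1 ? II-2×II-1: uu|Uu
U/III-2 un II-2×II-1: uu
⇒ U over [I-1,I-2,II-1,II-2,II-3,II-4,III-1,III-2]: 4 consistent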